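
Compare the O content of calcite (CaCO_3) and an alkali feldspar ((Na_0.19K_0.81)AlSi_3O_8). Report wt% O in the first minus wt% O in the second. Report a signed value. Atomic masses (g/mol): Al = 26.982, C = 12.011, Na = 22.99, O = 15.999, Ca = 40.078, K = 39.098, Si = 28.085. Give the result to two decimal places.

First mineral: 47.997 g O in 100.086 g formula = 47.96 wt% O.
Second mineral: 127.992 g O in 275.266 g formula = 46.50 wt% O.
47.96% − 46.50% gives a difference of 1.46 percentage points.

1.46 percentage points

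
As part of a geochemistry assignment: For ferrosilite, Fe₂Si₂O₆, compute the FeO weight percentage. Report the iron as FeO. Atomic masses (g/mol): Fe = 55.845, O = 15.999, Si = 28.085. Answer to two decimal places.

54.46 wt%

Molar mass of Fe₂Si₂O₆ = 2×55.845 + 2×28.085 + 6×15.999 = 263.854 g/mol.
Each formula unit contains 2 Fe, equivalent to 2/1 = 2.0000 mol FeO.
M(FeO) = 1×55.845 + 1×15.999 = 71.844 g/mol.
Mass of FeO per formula unit = 2.0000 × 71.844 = 143.688 g.
FeO wt% = 143.688 / 263.854 × 100 = 54.46%.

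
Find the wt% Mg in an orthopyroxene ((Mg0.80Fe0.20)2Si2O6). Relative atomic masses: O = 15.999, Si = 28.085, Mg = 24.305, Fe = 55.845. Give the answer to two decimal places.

18.22 weight percent

Molar mass of (Mg0.80Fe0.20)2Si2O6: 1.60·24.305 + 0.40·55.845 + 2·28.085 + 6·15.999 = 213.390 g/mol.
Mass of Mg per formula unit: 1.60 × 24.305 = 38.888 g.
Weight fraction Mg = 38.888 / 213.390 = 0.1822.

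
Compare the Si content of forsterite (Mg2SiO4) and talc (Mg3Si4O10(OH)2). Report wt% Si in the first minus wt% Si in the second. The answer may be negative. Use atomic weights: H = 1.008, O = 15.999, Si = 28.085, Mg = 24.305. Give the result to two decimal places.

First mineral: 28.085 g Si in 140.691 g formula = 19.96 wt% Si.
Second mineral: 112.340 g Si in 379.259 g formula = 29.62 wt% Si.
19.96% − 29.62% gives a difference of -9.66 percentage points.

-9.66 percentage points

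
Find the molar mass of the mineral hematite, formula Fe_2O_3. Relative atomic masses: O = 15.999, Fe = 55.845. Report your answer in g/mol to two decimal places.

Fe: 2 × 55.845 = 111.6900
O: 3 × 15.999 = 47.9970
Summing the contributions gives the formula mass.

159.69 g/mol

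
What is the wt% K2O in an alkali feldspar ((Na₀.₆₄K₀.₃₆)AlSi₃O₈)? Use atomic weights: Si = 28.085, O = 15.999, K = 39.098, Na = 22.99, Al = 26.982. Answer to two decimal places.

6.33 wt%

M((Na₀.₆₄K₀.₃₆)AlSi₃O₈) = 268.018 g/mol; M(K2O) = 94.195 g/mol.
Moles K2O per formula unit = 0.36 K ÷ 2 = 0.1800.
K2O fraction = (0.1800 × 94.195) / 268.018 = 16.955/268.018 = 0.0633.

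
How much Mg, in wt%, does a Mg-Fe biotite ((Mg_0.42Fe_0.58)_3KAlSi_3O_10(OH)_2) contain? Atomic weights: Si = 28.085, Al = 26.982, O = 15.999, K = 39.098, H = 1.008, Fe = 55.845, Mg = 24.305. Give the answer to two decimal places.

M((Mg_0.42Fe_0.58)_3KAlSi_3O_10(OH)_2) = 472.134 g/mol.
Mg contributes 1.26 × 24.305 = 30.624 g per mole.
30.624/472.134 = 0.0649 → 6.49%.

6.49 wt%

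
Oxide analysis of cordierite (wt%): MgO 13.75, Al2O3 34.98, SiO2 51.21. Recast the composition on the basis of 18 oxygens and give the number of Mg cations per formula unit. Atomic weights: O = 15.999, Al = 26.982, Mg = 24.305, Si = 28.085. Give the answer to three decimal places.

1.997 Mg apfu

13.75 wt% MgO ÷ 40.304 g/mol = 0.34116 mol, giving 0.34116 Mg and 0.34116 O.
34.98 wt% Al2O3 ÷ 101.961 g/mol = 0.34307 mol, giving 0.68614 Al and 1.02921 O.
51.21 wt% SiO2 ÷ 60.083 g/mol = 0.85232 mol, giving 0.85232 Si and 1.70464 O.
Oxygen sums to 3.07501; scaling by 18/3.07501 = 5.85364 puts the formula on 18 O.
Mg: 0.34116 × 5.85364 = 1.997 atoms per formula unit.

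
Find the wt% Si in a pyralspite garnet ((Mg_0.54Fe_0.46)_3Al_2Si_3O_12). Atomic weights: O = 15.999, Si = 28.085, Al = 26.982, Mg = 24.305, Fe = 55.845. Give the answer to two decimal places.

18.86 mass %

M((Mg_0.54Fe_0.46)_3Al_2Si_3O_12) = 446.647 g/mol.
Si contributes 3 × 28.085 = 84.255 g per mole.
84.255/446.647 = 0.1886 → 18.86%.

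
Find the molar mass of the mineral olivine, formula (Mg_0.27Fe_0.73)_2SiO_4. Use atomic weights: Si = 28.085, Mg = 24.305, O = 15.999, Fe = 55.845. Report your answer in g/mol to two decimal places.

Mg: 0.54 × 24.305 = 13.1247
Fe: 1.46 × 55.845 = 81.5337
Si: 1 × 28.085 = 28.0850
O: 4 × 15.999 = 63.9960
Summing the contributions gives the formula mass.

186.74 g/mol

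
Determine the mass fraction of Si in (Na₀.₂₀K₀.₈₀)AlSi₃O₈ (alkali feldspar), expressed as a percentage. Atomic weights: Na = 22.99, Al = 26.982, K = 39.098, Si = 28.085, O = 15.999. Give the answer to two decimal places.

Molar mass of (Na₀.₂₀K₀.₈₀)AlSi₃O₈: 0.20×22.99 + 0.80×39.098 + 1×26.982 + 3×28.085 + 8×15.999 = 275.105 g/mol.
Mass of Si per formula unit: 3 × 28.085 = 84.255 g.
Weight fraction Si = 84.255 / 275.105 = 0.3063.

30.63 weight percent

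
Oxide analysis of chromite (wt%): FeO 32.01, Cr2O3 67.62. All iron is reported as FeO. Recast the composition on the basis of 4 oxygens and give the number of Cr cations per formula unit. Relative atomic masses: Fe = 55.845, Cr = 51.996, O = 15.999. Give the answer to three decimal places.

1.999 Cr apfu

FeO: 32.01/71.844 = 0.44555 mol → 0.44555 mol Fe, 0.44555 mol O.
Cr2O3: 67.62/151.989 = 0.44490 mol → 0.88980 mol Cr, 1.33470 mol O.
Total oxygen = 1.78025 mol. Normalization factor = 4/1.78025 = 2.24688.
Cr per 4 O = 0.88980 × 2.24688 = 1.999.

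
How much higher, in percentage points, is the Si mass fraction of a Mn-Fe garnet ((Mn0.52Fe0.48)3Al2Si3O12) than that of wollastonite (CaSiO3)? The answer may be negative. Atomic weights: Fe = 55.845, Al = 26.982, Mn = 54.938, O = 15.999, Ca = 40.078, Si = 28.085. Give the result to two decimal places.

-7.20 percentage points

First mineral: 84.255 g Si in 496.327 g formula = 16.98 wt% Si.
Second mineral: 28.085 g Si in 116.160 g formula = 24.18 wt% Si.
16.98% − 24.18% gives a difference of -7.20 percentage points.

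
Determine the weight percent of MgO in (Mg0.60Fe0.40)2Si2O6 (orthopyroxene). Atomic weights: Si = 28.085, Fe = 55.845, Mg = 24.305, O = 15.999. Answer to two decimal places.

Molar mass of (Mg0.60Fe0.40)2Si2O6 = 1.20·24.305 + 0.80·55.845 + 2·28.085 + 6·15.999 = 226.006 g/mol.
Each formula unit contains 1.20 Mg, equivalent to 1.20/1 = 1.2000 mol MgO.
M(MgO) = 1×24.305 + 1×15.999 = 40.304 g/mol.
Mass of MgO per formula unit = 1.2000 × 40.304 = 48.365 g.
MgO wt% = 48.365 / 226.006 × 100 = 21.40%.

21.40 wt%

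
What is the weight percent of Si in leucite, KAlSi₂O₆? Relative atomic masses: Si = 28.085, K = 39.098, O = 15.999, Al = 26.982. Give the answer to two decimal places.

25.74 weight percent

Molar mass of KAlSi₂O₆: 1*39.098 + 1*26.982 + 2*28.085 + 6*15.999 = 218.244 g/mol.
Mass of Si per formula unit: 2 × 28.085 = 56.170 g.
Weight fraction Si = 56.170 / 218.244 = 0.2574.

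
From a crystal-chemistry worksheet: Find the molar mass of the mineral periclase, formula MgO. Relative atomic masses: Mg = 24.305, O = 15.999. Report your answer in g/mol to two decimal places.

40.30 g/mol

Mg: 1 × 24.305 = 24.3050
O: 1 × 15.999 = 15.9990
Summing the contributions gives the formula mass.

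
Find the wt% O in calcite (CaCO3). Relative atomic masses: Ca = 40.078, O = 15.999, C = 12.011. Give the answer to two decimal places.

M(CaCO3) = 100.086 g/mol.
O contributes 3 × 15.999 = 47.997 g per mole.
47.997/100.086 = 0.4796 → 47.96%.

47.96 weight percent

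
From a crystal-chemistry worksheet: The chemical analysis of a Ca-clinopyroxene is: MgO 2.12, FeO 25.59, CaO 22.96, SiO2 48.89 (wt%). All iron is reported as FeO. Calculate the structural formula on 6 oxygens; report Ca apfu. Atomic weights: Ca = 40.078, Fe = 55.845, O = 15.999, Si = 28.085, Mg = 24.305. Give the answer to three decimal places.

1.004 Ca apfu

MgO: 2.12/40.304 = 0.05260 mol → 0.05260 mol Mg, 0.05260 mol O.
FeO: 25.59/71.844 = 0.35619 mol → 0.35619 mol Fe, 0.35619 mol O.
CaO: 22.96/56.077 = 0.40944 mol → 0.40944 mol Ca, 0.40944 mol O.
SiO2: 48.89/60.083 = 0.81371 mol → 0.81371 mol Si, 1.62742 mol O.
Total oxygen = 2.44565 mol. Normalization factor = 6/2.44565 = 2.45334.
Ca per 6 O = 0.40944 × 2.45334 = 1.004.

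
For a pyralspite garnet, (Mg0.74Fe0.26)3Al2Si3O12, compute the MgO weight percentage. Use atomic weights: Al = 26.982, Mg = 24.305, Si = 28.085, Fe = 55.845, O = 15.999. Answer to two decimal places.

Formula mass = 427.723 g/mol.
2.22 Mg → 2.2200 mol MgO per formula unit; M(MgO) = 40.304, so MgO mass = 89.475 g.
89.475/427.723 × 100 = 20.92 wt%.

20.92 wt%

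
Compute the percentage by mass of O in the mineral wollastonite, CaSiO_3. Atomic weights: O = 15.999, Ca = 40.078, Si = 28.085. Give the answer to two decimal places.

41.32 mass %

Molar mass of CaSiO_3: 1×40.078 + 1×28.085 + 3×15.999 = 116.160 g/mol.
Mass of O per formula unit: 3 × 15.999 = 47.997 g.
Weight fraction O = 47.997 / 116.160 = 0.4132.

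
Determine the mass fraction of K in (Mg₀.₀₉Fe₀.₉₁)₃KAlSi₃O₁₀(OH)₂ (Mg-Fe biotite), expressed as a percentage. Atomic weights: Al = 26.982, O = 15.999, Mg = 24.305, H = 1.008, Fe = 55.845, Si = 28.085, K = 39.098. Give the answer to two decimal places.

7.77 mass %

Molar mass of (Mg₀.₀₉Fe₀.₉₁)₃KAlSi₃O₁₀(OH)₂: 0.27×24.305 + 2.73×55.845 + 1×39.098 + 1×26.982 + 3×28.085 + 12×15.999 + 2×1.008 = 503.358 g/mol.
Mass of K per formula unit: 1 × 39.098 = 39.098 g.
Weight fraction K = 39.098 / 503.358 = 0.0777.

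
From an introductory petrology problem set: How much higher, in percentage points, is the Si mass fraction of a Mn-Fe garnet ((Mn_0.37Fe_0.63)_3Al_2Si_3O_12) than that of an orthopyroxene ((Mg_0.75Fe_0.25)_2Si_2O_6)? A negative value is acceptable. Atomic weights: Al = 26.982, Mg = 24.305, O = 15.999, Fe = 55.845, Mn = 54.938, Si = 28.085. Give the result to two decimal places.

First mineral: 84.255 g Si in 496.735 g formula = 16.96 wt% Si.
Second mineral: 56.170 g Si in 216.544 g formula = 25.94 wt% Si.
16.96% − 25.94% gives a difference of -8.98 percentage points.

-8.98 percentage points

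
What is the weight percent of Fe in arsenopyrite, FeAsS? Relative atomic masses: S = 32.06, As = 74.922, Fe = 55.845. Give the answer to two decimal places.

Molar mass of FeAsS: 1·55.845 + 1·74.922 + 1·32.06 = 162.827 g/mol.
Mass of Fe per formula unit: 1 × 55.845 = 55.845 g.
Weight fraction Fe = 55.845 / 162.827 = 0.3430.

34.30 weight percent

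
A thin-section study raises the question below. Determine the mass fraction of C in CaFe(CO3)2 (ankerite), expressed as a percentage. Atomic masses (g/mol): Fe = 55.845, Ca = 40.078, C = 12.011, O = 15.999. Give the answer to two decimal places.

11.12 mass %

Formula mass = 1·40.078 + 1·55.845 + 2·12.011 + 6·15.999 = 215.939 g/mol, of which 24.022 g is C.
So C makes up 24.022/215.939 = 0.1112 of the mass, i.e. 11.12%.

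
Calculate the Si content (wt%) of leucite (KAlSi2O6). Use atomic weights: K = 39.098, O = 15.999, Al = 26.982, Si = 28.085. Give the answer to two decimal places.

M(KAlSi2O6) = 218.244 g/mol.
Si contributes 2 × 28.085 = 56.170 g per mole.
56.170/218.244 = 0.2574 → 25.74%.

25.74 wt%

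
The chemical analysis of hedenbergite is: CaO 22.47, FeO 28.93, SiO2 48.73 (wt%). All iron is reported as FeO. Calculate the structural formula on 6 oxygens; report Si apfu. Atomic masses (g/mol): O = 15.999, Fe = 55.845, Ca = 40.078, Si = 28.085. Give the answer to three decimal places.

2.006 Si apfu

CaO: 22.47/56.077 = 0.40070 mol → 0.40070 mol Ca, 0.40070 mol O.
FeO: 28.93/71.844 = 0.40268 mol → 0.40268 mol Fe, 0.40268 mol O.
SiO2: 48.73/60.083 = 0.81104 mol → 0.81104 mol Si, 1.62208 mol O.
Total oxygen = 2.42546 mol. Normalization factor = 6/2.42546 = 2.47376.
Si per 6 O = 0.81104 × 2.47376 = 2.006.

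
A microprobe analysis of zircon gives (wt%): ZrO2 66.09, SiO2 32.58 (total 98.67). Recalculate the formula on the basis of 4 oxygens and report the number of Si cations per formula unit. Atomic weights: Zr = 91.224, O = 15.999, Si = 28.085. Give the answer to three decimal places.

ZrO2 (M=123.222): mol = 0.53635; Zr = 0.53635, O = 1.07270.
SiO2 (M=60.083): mol = 0.54225; Si = 0.54225, O = 1.08450.
ΣO = 2.15720; factor = 4/ΣO = 1.85426.
Si apfu = 0.54225 × 1.85426 = 1.005.

1.005 Si apfu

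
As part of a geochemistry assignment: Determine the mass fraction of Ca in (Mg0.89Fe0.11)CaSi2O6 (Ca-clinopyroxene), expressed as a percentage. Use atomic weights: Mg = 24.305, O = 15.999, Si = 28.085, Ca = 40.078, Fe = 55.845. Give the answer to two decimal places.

18.22 weight percent

Formula mass = 0.89×24.305 + 0.11×55.845 + 1×40.078 + 2×28.085 + 6×15.999 = 220.016 g/mol, of which 40.078 g is Ca.
So Ca makes up 40.078/220.016 = 0.1822 of the mass, i.e. 18.22%.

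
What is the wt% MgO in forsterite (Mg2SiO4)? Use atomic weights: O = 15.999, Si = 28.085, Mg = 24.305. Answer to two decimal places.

57.29 wt%

M(Mg2SiO4) = 140.691 g/mol; M(MgO) = 40.304 g/mol.
Moles MgO per formula unit = 2 Mg ÷ 1 = 2.0000.
MgO fraction = (2.0000 × 40.304) / 140.691 = 80.608/140.691 = 0.5729.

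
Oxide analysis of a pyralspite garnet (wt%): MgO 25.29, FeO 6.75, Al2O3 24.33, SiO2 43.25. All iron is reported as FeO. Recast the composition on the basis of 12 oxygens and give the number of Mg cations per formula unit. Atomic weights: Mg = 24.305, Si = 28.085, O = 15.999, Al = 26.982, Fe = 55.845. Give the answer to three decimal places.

25.29 wt% MgO ÷ 40.304 g/mol = 0.62748 mol, giving 0.62748 Mg and 0.62748 O.
6.75 wt% FeO ÷ 71.844 g/mol = 0.09395 mol, giving 0.09395 Fe and 0.09395 O.
24.33 wt% Al2O3 ÷ 101.961 g/mol = 0.23862 mol, giving 0.47724 Al and 0.71586 O.
43.25 wt% SiO2 ÷ 60.083 g/mol = 0.71984 mol, giving 0.71984 Si and 1.43968 O.
Oxygen sums to 2.87697; scaling by 12/2.87697 = 4.17105 puts the formula on 12 O.
Mg: 0.62748 × 4.17105 = 2.617 atoms per formula unit.

2.617 Mg apfu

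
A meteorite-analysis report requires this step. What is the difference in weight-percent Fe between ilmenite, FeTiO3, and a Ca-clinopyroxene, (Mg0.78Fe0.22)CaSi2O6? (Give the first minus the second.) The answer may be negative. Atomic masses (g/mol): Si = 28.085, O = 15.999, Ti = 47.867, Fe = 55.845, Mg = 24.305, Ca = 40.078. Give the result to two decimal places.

Fe in FeTiO3: molar mass 151.709 g/mol; 1×55.845 = 55.845 g → 36.81 wt%.
Fe in (Mg0.78Fe0.22)CaSi2O6: molar mass 223.486 g/mol; 0.22×55.845 = 12.286 g → 5.50 wt%.
Difference = 36.81 − 5.50 = 31.31 percentage points.

31.31 percentage points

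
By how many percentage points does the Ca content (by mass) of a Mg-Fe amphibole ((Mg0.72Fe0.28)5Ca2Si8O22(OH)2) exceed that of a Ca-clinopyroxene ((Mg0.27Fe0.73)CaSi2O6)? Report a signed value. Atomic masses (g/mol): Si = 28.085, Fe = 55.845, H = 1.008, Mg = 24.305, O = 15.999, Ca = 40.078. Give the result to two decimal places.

Ca in (Mg0.72Fe0.28)5Ca2Si8O22(OH)2: molar mass 856.509 g/mol; 2×40.078 = 80.156 g → 9.36 wt%.
Ca in (Mg0.27Fe0.73)CaSi2O6: molar mass 239.571 g/mol; 1×40.078 = 40.078 g → 16.73 wt%.
Difference = 9.36 − 16.73 = -7.37 percentage points.

-7.37 percentage points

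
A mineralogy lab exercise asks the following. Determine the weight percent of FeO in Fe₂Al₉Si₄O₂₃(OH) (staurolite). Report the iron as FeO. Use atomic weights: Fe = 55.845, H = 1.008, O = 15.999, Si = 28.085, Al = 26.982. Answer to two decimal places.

Formula mass = 851.852 g/mol.
2 Fe → 2.0000 mol FeO per formula unit; M(FeO) = 71.844, so FeO mass = 143.688 g.
143.688/851.852 × 100 = 16.87 wt%.

16.87 wt%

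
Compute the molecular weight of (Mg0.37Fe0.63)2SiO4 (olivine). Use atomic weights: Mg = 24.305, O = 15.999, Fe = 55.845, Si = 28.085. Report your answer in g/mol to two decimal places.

180.43 g/mol

The formula mass is the sum 0.74*24.305 + 1.26*55.845 + 1*28.085 + 4*15.999.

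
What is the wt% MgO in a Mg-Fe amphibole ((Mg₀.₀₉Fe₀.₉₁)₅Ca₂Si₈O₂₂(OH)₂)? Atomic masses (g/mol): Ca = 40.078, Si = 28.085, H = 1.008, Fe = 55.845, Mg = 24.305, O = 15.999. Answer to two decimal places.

1.90 wt%

M((Mg₀.₀₉Fe₀.₉₁)₅Ca₂Si₈O₂₂(OH)₂) = 955.860 g/mol; M(MgO) = 40.304 g/mol.
Moles MgO per formula unit = 0.45 Mg ÷ 1 = 0.4500.
MgO fraction = (0.4500 × 40.304) / 955.860 = 18.137/955.860 = 0.0190.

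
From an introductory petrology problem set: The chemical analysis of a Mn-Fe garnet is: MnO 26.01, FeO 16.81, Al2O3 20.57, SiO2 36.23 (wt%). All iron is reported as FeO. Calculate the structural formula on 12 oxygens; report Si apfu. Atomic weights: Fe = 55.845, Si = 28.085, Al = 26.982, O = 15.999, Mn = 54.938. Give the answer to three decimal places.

26.01 wt% MnO ÷ 70.937 g/mol = 0.36666 mol, giving 0.36666 Mn and 0.36666 O.
16.81 wt% FeO ÷ 71.844 g/mol = 0.23398 mol, giving 0.23398 Fe and 0.23398 O.
20.57 wt% Al2O3 ÷ 101.961 g/mol = 0.20174 mol, giving 0.40348 Al and 0.60522 O.
36.23 wt% SiO2 ÷ 60.083 g/mol = 0.60300 mol, giving 0.60300 Si and 1.20600 O.
Oxygen sums to 2.41186; scaling by 12/2.41186 = 4.97541 puts the formula on 12 O.
Si: 0.60300 × 4.97541 = 3.000 atoms per formula unit.

3.000 Si apfu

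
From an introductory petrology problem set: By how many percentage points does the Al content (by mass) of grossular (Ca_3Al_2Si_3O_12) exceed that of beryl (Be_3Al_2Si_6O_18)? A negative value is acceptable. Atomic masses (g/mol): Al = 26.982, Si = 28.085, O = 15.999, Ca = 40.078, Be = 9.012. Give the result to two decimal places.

Al in Ca_3Al_2Si_3O_12: molar mass 450.441 g/mol; 2×26.982 = 53.964 g → 11.98 wt%.
Al in Be_3Al_2Si_6O_18: molar mass 537.492 g/mol; 2×26.982 = 53.964 g → 10.04 wt%.
Difference = 11.98 − 10.04 = 1.94 percentage points.

1.94 percentage points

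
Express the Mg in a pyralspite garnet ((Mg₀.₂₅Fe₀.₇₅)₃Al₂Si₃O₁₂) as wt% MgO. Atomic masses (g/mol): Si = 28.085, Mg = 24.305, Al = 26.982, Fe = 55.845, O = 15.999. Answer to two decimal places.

Molar mass of (Mg₀.₂₅Fe₀.₇₅)₃Al₂Si₃O₁₂ = 0.75*24.305 + 2.25*55.845 + 2*26.982 + 3*28.085 + 12*15.999 = 474.087 g/mol.
Each formula unit contains 0.75 Mg, equivalent to 0.75/1 = 0.7500 mol MgO.
M(MgO) = 1×24.305 + 1×15.999 = 40.304 g/mol.
Mass of MgO per formula unit = 0.7500 × 40.304 = 30.228 g.
MgO wt% = 30.228 / 474.087 × 100 = 6.38%.

6.38 wt%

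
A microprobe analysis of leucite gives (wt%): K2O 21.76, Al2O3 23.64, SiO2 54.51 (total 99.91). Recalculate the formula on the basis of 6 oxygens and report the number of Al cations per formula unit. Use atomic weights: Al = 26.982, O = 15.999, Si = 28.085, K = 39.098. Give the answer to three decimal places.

21.76 wt% K2O ÷ 94.195 g/mol = 0.23101 mol, giving 0.46202 K and 0.23101 O.
23.64 wt% Al2O3 ÷ 101.961 g/mol = 0.23185 mol, giving 0.46370 Al and 0.69555 O.
54.51 wt% SiO2 ÷ 60.083 g/mol = 0.90724 mol, giving 0.90724 Si and 1.81448 O.
Oxygen sums to 2.74104; scaling by 6/2.74104 = 2.18895 puts the formula on 6 O.
Al: 0.46370 × 2.18895 = 1.015 atoms per formula unit.

1.015 Al apfu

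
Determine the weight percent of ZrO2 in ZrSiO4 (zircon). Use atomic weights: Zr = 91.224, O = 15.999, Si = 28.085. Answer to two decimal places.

Molar mass of ZrSiO4 = 1·91.224 + 1·28.085 + 4·15.999 = 183.305 g/mol.
Each formula unit contains 1 Zr, equivalent to 1/1 = 1.0000 mol ZrO2.
M(ZrO2) = 1×91.224 + 2×15.999 = 123.222 g/mol.
Mass of ZrO2 per formula unit = 1.0000 × 123.222 = 123.222 g.
ZrO2 wt% = 123.222 / 183.305 × 100 = 67.22%.

67.22 wt%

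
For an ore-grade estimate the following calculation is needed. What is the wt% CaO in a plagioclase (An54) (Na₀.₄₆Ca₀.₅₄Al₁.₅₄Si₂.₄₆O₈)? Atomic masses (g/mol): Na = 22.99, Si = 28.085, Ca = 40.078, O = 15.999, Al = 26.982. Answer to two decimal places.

M(Na₀.₄₆Ca₀.₅₄Al₁.₅₄Si₂.₄₆O₈) = 270.851 g/mol; M(CaO) = 56.077 g/mol.
Moles CaO per formula unit = 0.54 Ca ÷ 1 = 0.5400.
CaO fraction = (0.5400 × 56.077) / 270.851 = 30.282/270.851 = 0.1118.

11.18 wt%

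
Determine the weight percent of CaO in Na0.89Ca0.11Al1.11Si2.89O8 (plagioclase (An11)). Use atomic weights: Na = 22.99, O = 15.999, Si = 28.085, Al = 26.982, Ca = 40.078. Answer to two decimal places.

2.34 wt%

Molar mass of Na0.89Ca0.11Al1.11Si2.89O8 = 0.89*22.99 + 0.11*40.078 + 1.11*26.982 + 2.89*28.085 + 8*15.999 = 263.977 g/mol.
Each formula unit contains 0.11 Ca, equivalent to 0.11/1 = 0.1100 mol CaO.
M(CaO) = 1×40.078 + 1×15.999 = 56.077 g/mol.
Mass of CaO per formula unit = 0.1100 × 56.077 = 6.168 g.
CaO wt% = 6.168 / 263.977 × 100 = 2.34%.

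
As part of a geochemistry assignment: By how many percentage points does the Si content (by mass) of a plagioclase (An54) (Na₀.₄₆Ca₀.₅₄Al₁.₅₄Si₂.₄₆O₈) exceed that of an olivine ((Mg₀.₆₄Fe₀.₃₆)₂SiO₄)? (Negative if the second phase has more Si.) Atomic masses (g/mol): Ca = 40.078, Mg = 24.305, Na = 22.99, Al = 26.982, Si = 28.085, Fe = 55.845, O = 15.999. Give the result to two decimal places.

8.32 percentage points

First mineral: 69.089 g Si in 270.851 g formula = 25.51 wt% Si.
Second mineral: 28.085 g Si in 163.400 g formula = 17.19 wt% Si.
25.51% − 17.19% gives a difference of 8.32 percentage points.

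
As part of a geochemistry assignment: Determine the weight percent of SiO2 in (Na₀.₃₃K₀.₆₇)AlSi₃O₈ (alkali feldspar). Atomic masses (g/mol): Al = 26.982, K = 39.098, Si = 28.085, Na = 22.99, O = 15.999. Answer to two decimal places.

66.02 wt%

Molar mass of (Na₀.₃₃K₀.₆₇)AlSi₃O₈ = 0.33·22.99 + 0.67·39.098 + 1·26.982 + 3·28.085 + 8·15.999 = 273.011 g/mol.
Each formula unit contains 3 Si, equivalent to 3/1 = 3.0000 mol SiO2.
M(SiO2) = 1×28.085 + 2×15.999 = 60.083 g/mol.
Mass of SiO2 per formula unit = 3.0000 × 60.083 = 180.249 g.
SiO2 wt% = 180.249 / 273.011 × 100 = 66.02%.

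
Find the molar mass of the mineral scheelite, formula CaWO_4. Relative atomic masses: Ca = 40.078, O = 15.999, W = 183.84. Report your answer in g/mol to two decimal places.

287.91 g/mol

M = 1(40.078) + 1(183.84) + 4(15.999)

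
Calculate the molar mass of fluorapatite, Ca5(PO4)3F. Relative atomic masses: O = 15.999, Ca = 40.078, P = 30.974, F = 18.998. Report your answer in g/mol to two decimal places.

504.30 g/mol

Ca: 5 × 40.078 = 200.3900
P: 3 × 30.974 = 92.9220
O: 12 × 15.999 = 191.9880
F: 1 × 18.998 = 18.9980
Summing the contributions gives the formula mass.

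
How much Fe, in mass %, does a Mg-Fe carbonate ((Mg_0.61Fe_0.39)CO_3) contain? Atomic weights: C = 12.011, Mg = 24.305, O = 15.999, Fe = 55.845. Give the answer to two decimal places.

M((Mg_0.61Fe_0.39)CO_3) = 96.614 g/mol.
Fe contributes 0.39 × 55.845 = 21.780 g per mole.
21.780/96.614 = 0.2254 → 22.54%.

22.54 mass %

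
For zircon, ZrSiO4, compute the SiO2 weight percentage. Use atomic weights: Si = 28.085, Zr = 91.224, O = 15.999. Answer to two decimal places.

32.78 wt%

M(ZrSiO4) = 183.305 g/mol; M(SiO2) = 60.083 g/mol.
Moles SiO2 per formula unit = 1 Si ÷ 1 = 1.0000.
SiO2 fraction = (1.0000 × 60.083) / 183.305 = 60.083/183.305 = 0.3278.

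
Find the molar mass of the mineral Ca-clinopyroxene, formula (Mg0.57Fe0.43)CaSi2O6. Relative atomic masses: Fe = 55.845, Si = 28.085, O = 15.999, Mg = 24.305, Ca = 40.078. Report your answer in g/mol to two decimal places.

230.11 g/mol

The formula mass is the sum 0.57*24.305 + 0.43*55.845 + 1*40.078 + 2*28.085 + 6*15.999.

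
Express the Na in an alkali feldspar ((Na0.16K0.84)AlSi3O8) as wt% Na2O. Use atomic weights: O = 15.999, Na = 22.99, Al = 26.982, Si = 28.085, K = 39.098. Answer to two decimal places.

1.80 wt%

Molar mass of (Na0.16K0.84)AlSi3O8 = 0.16*22.99 + 0.84*39.098 + 1*26.982 + 3*28.085 + 8*15.999 = 275.750 g/mol.
Each formula unit contains 0.16 Na, equivalent to 0.16/2 = 0.0800 mol Na2O.
M(Na2O) = 2×22.99 + 1×15.999 = 61.979 g/mol.
Mass of Na2O per formula unit = 0.0800 × 61.979 = 4.958 g.
Na2O wt% = 4.958 / 275.750 × 100 = 1.80%.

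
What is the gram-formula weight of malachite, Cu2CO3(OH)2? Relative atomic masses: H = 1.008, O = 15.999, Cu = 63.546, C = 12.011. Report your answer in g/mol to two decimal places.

221.11 g/mol

The formula mass is the sum 2(63.546) + 1(12.011) + 5(15.999) + 2(1.008).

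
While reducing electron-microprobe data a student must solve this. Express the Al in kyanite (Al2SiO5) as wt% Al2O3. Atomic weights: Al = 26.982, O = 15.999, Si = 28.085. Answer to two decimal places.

62.92 wt%

Formula mass = 162.044 g/mol.
2 Al → 1.0000 mol Al2O3 per formula unit; M(Al2O3) = 101.961, so Al2O3 mass = 101.961 g.
101.961/162.044 × 100 = 62.92 wt%.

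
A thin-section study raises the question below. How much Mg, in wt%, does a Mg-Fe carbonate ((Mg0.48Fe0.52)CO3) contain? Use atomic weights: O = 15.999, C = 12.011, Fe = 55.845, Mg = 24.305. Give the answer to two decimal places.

11.58 wt%

Formula mass = 0.48·24.305 + 0.52·55.845 + 1·12.011 + 3·15.999 = 100.714 g/mol, of which 11.666 g is Mg.
So Mg makes up 11.666/100.714 = 0.1158 of the mass, i.e. 11.58%.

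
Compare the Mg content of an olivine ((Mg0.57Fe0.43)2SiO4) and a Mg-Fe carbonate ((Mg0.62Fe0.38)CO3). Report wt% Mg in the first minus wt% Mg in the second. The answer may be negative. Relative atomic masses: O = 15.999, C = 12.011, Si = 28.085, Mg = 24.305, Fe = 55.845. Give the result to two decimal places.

0.86 percentage points

First mineral: 27.708 g Mg in 167.815 g formula = 16.51 wt% Mg.
Second mineral: 15.069 g Mg in 96.298 g formula = 15.65 wt% Mg.
16.51% − 15.65% gives a difference of 0.86 percentage points.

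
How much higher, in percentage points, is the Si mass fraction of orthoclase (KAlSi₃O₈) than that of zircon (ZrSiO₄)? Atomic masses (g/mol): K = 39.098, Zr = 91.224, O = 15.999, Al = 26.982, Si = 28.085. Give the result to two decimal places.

14.95 percentage points

M(KAlSi₃O₈) = 278.327 g/mol, so wt% Si = 84.255/278.327 × 100 = 30.27%.
M(ZrSiO₄) = 183.305 g/mol, so wt% Si = 28.085/183.305 × 100 = 15.32%.
30.27 − 15.32 = 14.95 pp.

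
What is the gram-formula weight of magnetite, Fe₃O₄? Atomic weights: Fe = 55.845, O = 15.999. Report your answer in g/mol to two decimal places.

Fe: 3 × 55.845 = 167.5350
O: 4 × 15.999 = 63.9960
Summing the contributions gives the formula mass.

231.53 g/mol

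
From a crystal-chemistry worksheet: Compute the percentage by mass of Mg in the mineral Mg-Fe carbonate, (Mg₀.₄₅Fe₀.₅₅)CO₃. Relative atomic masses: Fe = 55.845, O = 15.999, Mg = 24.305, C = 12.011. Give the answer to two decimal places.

Molar mass of (Mg₀.₄₅Fe₀.₅₅)CO₃: 0.45×24.305 + 0.55×55.845 + 1×12.011 + 3×15.999 = 101.660 g/mol.
Mass of Mg per formula unit: 0.45 × 24.305 = 10.937 g.
Weight fraction Mg = 10.937 / 101.660 = 0.1076.

10.76 wt%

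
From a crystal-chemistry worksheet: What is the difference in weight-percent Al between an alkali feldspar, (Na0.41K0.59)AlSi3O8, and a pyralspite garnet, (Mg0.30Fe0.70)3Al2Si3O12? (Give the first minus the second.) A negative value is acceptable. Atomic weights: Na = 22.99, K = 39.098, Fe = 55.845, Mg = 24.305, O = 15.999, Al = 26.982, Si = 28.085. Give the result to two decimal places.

-1.57 percentage points

M((Na0.41K0.59)AlSi3O8) = 271.723 g/mol, so wt% Al = 26.982/271.723 × 100 = 9.93%.
M((Mg0.30Fe0.70)3Al2Si3O12) = 469.356 g/mol, so wt% Al = 53.964/469.356 × 100 = 11.50%.
9.93 − 11.50 = -1.57 pp.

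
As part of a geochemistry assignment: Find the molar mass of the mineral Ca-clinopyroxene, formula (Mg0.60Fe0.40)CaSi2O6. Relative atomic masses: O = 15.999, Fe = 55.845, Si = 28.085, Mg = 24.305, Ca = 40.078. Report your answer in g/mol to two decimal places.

229.16 g/mol

The formula mass is the sum 0.60×24.305 + 0.40×55.845 + 1×40.078 + 2×28.085 + 6×15.999.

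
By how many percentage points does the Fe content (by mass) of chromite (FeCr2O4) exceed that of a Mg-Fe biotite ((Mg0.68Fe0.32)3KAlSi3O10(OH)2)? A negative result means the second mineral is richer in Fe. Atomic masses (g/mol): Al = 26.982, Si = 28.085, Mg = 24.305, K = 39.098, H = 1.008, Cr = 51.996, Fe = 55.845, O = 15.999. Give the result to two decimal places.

12.97 percentage points

Fe in FeCr2O4: molar mass 223.833 g/mol; 1×55.845 = 55.845 g → 24.95 wt%.
Fe in (Mg0.68Fe0.32)3KAlSi3O10(OH)2: molar mass 447.532 g/mol; 0.96×55.845 = 53.611 g → 11.98 wt%.
Difference = 24.95 − 11.98 = 12.97 percentage points.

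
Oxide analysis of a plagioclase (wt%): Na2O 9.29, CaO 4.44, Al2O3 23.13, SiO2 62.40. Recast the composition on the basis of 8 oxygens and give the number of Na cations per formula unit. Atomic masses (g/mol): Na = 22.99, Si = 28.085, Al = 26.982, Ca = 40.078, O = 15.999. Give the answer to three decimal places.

0.803 Na apfu

9.29 wt% Na2O ÷ 61.979 g/mol = 0.14989 mol, giving 0.29978 Na and 0.14989 O.
4.44 wt% CaO ÷ 56.077 g/mol = 0.07918 mol, giving 0.07918 Ca and 0.07918 O.
23.13 wt% Al2O3 ÷ 101.961 g/mol = 0.22685 mol, giving 0.45370 Al and 0.68055 O.
62.40 wt% SiO2 ÷ 60.083 g/mol = 1.03856 mol, giving 1.03856 Si and 2.07712 O.
Oxygen sums to 2.98674; scaling by 8/2.98674 = 2.67851 puts the formula on 8 O.
Na: 0.29978 × 2.67851 = 0.803 atoms per formula unit.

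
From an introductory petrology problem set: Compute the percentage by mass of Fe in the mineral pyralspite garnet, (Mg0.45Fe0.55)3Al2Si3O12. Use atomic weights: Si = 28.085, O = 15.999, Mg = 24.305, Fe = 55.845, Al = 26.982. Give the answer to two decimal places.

20.24 weight percent

Formula mass = 1.35*24.305 + 1.65*55.845 + 2*26.982 + 3*28.085 + 12*15.999 = 455.163 g/mol, of which 92.144 g is Fe.
So Fe makes up 92.144/455.163 = 0.2024 of the mass, i.e. 20.24%.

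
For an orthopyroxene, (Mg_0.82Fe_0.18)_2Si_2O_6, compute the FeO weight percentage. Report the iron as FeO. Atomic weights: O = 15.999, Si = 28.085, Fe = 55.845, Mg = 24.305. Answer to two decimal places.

Molar mass of (Mg_0.82Fe_0.18)_2Si_2O_6 = 1.64*24.305 + 0.36*55.845 + 2*28.085 + 6*15.999 = 212.128 g/mol.
Each formula unit contains 0.36 Fe, equivalent to 0.36/1 = 0.3600 mol FeO.
M(FeO) = 1×55.845 + 1×15.999 = 71.844 g/mol.
Mass of FeO per formula unit = 0.3600 × 71.844 = 25.864 g.
FeO wt% = 25.864 / 212.128 × 100 = 12.19%.

12.19 wt%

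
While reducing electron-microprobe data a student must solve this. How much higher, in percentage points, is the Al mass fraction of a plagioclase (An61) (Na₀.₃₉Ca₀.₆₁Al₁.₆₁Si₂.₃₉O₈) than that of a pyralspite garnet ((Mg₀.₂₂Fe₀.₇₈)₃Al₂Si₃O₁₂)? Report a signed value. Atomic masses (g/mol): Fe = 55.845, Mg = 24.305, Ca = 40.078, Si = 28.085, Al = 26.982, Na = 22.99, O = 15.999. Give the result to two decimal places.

Al in Na₀.₃₉Ca₀.₆₁Al₁.₆₁Si₂.₃₉O₈: molar mass 271.970 g/mol; 1.61×26.982 = 43.441 g → 15.97 wt%.
Al in (Mg₀.₂₂Fe₀.₇₈)₃Al₂Si₃O₁₂: molar mass 476.926 g/mol; 2×26.982 = 53.964 g → 11.31 wt%.
Difference = 15.97 − 11.31 = 4.66 percentage points.

4.66 percentage points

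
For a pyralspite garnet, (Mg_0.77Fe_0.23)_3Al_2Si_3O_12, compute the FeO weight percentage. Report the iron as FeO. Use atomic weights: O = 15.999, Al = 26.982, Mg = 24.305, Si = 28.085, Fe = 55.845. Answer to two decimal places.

Formula mass = 424.885 g/mol.
0.69 Fe → 0.6900 mol FeO per formula unit; M(FeO) = 71.844, so FeO mass = 49.572 g.
49.572/424.885 × 100 = 11.67 wt%.

11.67 wt%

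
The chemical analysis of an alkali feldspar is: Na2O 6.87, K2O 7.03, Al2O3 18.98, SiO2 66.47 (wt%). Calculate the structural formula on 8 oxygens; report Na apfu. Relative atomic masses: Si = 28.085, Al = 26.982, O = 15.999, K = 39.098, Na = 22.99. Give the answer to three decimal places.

0.600 Na apfu

6.87 wt% Na2O ÷ 61.979 g/mol = 0.11084 mol, giving 0.22168 Na and 0.11084 O.
7.03 wt% K2O ÷ 94.195 g/mol = 0.07463 mol, giving 0.14926 K and 0.07463 O.
18.98 wt% Al2O3 ÷ 101.961 g/mol = 0.18615 mol, giving 0.37230 Al and 0.55845 O.
66.47 wt% SiO2 ÷ 60.083 g/mol = 1.10630 mol, giving 1.10630 Si and 2.21260 O.
Oxygen sums to 2.95652; scaling by 8/2.95652 = 2.70588 puts the formula on 8 O.
Na: 0.22168 × 2.70588 = 0.600 atoms per formula unit.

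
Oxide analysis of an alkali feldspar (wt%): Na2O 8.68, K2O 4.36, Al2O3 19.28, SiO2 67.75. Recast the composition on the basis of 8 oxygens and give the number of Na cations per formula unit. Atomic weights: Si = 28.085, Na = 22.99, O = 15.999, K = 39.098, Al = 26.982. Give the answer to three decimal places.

0.745 Na apfu

Na2O: 8.68/61.979 = 0.14005 mol → 0.28010 mol Na, 0.14005 mol O.
K2O: 4.36/94.195 = 0.04629 mol → 0.09258 mol K, 0.04629 mol O.
Al2O3: 19.28/101.961 = 0.18909 mol → 0.37818 mol Al, 0.56727 mol O.
SiO2: 67.75/60.083 = 1.12761 mol → 1.12761 mol Si, 2.25522 mol O.
Total oxygen = 3.00883 mol. Normalization factor = 8/3.00883 = 2.65884.
Na per 8 O = 0.28010 × 2.65884 = 0.745.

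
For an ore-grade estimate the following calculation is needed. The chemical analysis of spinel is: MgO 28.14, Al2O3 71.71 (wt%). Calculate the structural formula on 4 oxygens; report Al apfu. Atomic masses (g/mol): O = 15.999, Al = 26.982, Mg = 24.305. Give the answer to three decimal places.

2.004 Al apfu

MgO (M=40.304): mol = 0.69819; Mg = 0.69819, O = 0.69819.
Al2O3 (M=101.961): mol = 0.70331; Al = 1.40662, O = 2.10993.
ΣO = 2.80812; factor = 4/ΣO = 1.42444.
Al apfu = 1.40662 × 1.42444 = 2.004.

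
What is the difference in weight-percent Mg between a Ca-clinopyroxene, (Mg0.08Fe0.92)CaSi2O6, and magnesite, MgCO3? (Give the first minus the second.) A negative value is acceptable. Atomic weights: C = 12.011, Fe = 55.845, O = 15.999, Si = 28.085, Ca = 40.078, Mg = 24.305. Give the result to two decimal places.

-28.04 percentage points

M((Mg0.08Fe0.92)CaSi2O6) = 245.564 g/mol, so wt% Mg = 1.944/245.564 × 100 = 0.79%.
M(MgCO3) = 84.313 g/mol, so wt% Mg = 24.305/84.313 × 100 = 28.83%.
0.79 − 28.83 = -28.04 pp.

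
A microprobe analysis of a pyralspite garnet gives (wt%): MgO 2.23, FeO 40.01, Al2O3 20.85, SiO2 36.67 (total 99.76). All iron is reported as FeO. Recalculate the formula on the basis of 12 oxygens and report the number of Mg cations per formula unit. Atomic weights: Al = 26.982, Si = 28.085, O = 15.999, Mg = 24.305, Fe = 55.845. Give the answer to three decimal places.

0.271 Mg apfu

MgO: 2.23/40.304 = 0.05533 mol → 0.05533 mol Mg, 0.05533 mol O.
FeO: 40.01/71.844 = 0.55690 mol → 0.55690 mol Fe, 0.55690 mol O.
Al2O3: 20.85/101.961 = 0.20449 mol → 0.40898 mol Al, 0.61347 mol O.
SiO2: 36.67/60.083 = 0.61032 mol → 0.61032 mol Si, 1.22064 mol O.
Total oxygen = 2.44634 mol. Normalization factor = 12/2.44634 = 4.90529.
Mg per 12 O = 0.05533 × 4.90529 = 0.271.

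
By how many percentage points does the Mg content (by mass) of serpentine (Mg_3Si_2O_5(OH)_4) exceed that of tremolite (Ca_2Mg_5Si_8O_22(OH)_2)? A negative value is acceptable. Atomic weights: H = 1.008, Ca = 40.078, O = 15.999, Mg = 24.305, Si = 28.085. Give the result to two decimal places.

11.35 percentage points

Mg in Mg_3Si_2O_5(OH)_4: molar mass 277.108 g/mol; 3×24.305 = 72.915 g → 26.31 wt%.
Mg in Ca_2Mg_5Si_8O_22(OH)_2: molar mass 812.353 g/mol; 5×24.305 = 121.525 g → 14.96 wt%.
Difference = 26.31 − 14.96 = 11.35 percentage points.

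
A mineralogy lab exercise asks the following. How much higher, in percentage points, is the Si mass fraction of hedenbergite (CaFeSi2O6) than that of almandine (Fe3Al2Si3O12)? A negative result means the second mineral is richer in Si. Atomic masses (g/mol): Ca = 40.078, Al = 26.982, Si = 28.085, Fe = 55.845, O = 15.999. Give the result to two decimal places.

5.71 percentage points

First mineral: 56.170 g Si in 248.087 g formula = 22.64 wt% Si.
Second mineral: 84.255 g Si in 497.742 g formula = 16.93 wt% Si.
22.64% − 16.93% gives a difference of 5.71 percentage points.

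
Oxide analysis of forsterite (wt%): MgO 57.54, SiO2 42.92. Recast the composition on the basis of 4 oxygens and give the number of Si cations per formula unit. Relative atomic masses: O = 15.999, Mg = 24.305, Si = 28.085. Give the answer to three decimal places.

1.000 Si apfu

MgO: 57.54/40.304 = 1.42765 mol → 1.42765 mol Mg, 1.42765 mol O.
SiO2: 42.92/60.083 = 0.71435 mol → 0.71435 mol Si, 1.42870 mol O.
Total oxygen = 2.85635 mol. Normalization factor = 4/2.85635 = 1.40039.
Si per 4 O = 0.71435 × 1.40039 = 1.000.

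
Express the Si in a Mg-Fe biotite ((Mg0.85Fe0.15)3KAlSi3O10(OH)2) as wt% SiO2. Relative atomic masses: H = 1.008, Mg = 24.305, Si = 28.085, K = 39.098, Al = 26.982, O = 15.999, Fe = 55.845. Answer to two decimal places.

M((Mg0.85Fe0.15)3KAlSi3O10(OH)2) = 431.447 g/mol; M(SiO2) = 60.083 g/mol.
Moles SiO2 per formula unit = 3 Si ÷ 1 = 3.0000.
SiO2 fraction = (3.0000 × 60.083) / 431.447 = 180.249/431.447 = 0.4178.

41.78 wt%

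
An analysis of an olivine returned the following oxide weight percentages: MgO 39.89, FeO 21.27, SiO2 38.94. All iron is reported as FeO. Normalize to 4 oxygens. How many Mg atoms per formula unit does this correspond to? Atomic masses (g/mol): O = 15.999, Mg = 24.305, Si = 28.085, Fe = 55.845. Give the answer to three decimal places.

MgO: 39.89/40.304 = 0.98973 mol → 0.98973 mol Mg, 0.98973 mol O.
FeO: 21.27/71.844 = 0.29606 mol → 0.29606 mol Fe, 0.29606 mol O.
SiO2: 38.94/60.083 = 0.64810 mol → 0.64810 mol Si, 1.29620 mol O.
Total oxygen = 2.58199 mol. Normalization factor = 4/2.58199 = 1.54919.
Mg per 4 O = 0.98973 × 1.54919 = 1.533.

1.533 Mg apfu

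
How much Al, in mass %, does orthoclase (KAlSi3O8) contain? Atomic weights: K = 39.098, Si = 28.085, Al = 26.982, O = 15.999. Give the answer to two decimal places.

9.69 mass %

Formula mass = 1*39.098 + 1*26.982 + 3*28.085 + 8*15.999 = 278.327 g/mol, of which 26.982 g is Al.
So Al makes up 26.982/278.327 = 0.0969 of the mass, i.e. 9.69%.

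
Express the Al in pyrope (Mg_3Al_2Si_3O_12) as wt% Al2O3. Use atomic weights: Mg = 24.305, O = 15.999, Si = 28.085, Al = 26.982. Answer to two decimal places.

Formula mass = 403.122 g/mol.
2 Al → 1.0000 mol Al2O3 per formula unit; M(Al2O3) = 101.961, so Al2O3 mass = 101.961 g.
101.961/403.122 × 100 = 25.29 wt%.

25.29 wt%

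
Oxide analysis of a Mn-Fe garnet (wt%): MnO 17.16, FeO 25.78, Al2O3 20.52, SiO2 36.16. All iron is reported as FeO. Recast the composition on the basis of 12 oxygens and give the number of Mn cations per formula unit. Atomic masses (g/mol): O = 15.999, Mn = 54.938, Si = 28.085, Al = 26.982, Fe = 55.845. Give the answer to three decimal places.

17.16 wt% MnO ÷ 70.937 g/mol = 0.24190 mol, giving 0.24190 Mn and 0.24190 O.
25.78 wt% FeO ÷ 71.844 g/mol = 0.35883 mol, giving 0.35883 Fe and 0.35883 O.
20.52 wt% Al2O3 ÷ 101.961 g/mol = 0.20125 mol, giving 0.40250 Al and 0.60375 O.
36.16 wt% SiO2 ÷ 60.083 g/mol = 0.60183 mol, giving 0.60183 Si and 1.20366 O.
Oxygen sums to 2.40814; scaling by 12/2.40814 = 4.98310 puts the formula on 12 O.
Mn: 0.24190 × 4.98310 = 1.205 atoms per formula unit.

1.205 Mn apfu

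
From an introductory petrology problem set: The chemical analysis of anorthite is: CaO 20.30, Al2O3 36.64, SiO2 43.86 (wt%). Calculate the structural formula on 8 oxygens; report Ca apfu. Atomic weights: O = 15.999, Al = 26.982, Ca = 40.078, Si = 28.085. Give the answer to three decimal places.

CaO (M=56.077): mol = 0.36200; Ca = 0.36200, O = 0.36200.
Al2O3 (M=101.961): mol = 0.35935; Al = 0.71870, O = 1.07805.
SiO2 (M=60.083): mol = 0.72999; Si = 0.72999, O = 1.45998.
ΣO = 2.90003; factor = 8/ΣO = 2.75859.
Ca apfu = 0.36200 × 2.75859 = 0.999.

0.999 Ca apfu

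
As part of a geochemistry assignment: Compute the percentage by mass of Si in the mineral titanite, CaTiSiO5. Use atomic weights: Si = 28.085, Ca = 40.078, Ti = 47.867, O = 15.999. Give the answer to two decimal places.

14.33 weight percent

Molar mass of CaTiSiO5: 1*40.078 + 1*47.867 + 1*28.085 + 5*15.999 = 196.025 g/mol.
Mass of Si per formula unit: 1 × 28.085 = 28.085 g.
Weight fraction Si = 28.085 / 196.025 = 0.1433.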